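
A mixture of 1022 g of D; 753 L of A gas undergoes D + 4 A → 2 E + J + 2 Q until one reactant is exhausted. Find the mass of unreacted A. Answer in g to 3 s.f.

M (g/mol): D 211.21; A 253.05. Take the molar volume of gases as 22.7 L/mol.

3500 g

n(D) = 1022 / 211.21 = 4.839 mol
n(A) = 753.0 / 22.7 = 33.17 mol
n/ν → D: 4.839, A: 8.293; D is limiting.
A consumed = (4/1) × 4.839 = 19.36 mol
A remaining = 33.17 − 19.36 = 13.81 mol
mass = 13.81 × 253.05 = 3495 g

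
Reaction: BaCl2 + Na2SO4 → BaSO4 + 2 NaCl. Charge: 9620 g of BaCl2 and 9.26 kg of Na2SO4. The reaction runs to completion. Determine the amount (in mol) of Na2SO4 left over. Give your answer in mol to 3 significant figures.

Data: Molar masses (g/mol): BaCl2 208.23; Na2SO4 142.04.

n(BaCl2) = 9620 / 208.23 = 46.20 mol
n(Na2SO4) = 9.260×1000 / 142.04 = 65.19 mol
n/ν for BaCl2 = 46.20/1 = 46.20
n/ν for Na2SO4 = 65.19/1 = 65.19
Smallest n/ν is BaCl2 → limiting reagent.
Na2SO4 consumed = (1/1) × 46.20 = 46.20 mol
Na2SO4 remaining = 65.19 − 46.20 = 18.99 mol

19.0 mol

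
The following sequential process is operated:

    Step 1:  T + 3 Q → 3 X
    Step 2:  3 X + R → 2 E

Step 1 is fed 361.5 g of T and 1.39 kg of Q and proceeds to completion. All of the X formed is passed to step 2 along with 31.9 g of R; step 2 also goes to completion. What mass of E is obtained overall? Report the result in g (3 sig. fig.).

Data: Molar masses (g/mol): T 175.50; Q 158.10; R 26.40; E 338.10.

Step 1:
n(T) = 361.5 / 175.50 = 2.060 mol
n(Q) = 1.390×1000 / 158.10 = 8.792 mol
n/ν → T: 2.060, Q: 2.931; T is limiting.
n(X) produced = (3/1) × 2.060 = 6.180 mol
Step 2:
n(X) available = 6.180 mol
n(R) = 31.90 / 26.40 = 1.208 mol
n/ν → X: 2.060, R: 1.208; R is limiting.
n(E) = (2/1) × 1.208 = 2.416 mol
mass = 2.416 × 338.10 = 816.8 g

817 g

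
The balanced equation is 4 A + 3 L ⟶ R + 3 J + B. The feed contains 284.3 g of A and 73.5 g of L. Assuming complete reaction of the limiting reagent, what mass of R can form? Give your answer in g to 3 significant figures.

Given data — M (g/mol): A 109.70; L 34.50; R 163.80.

106 g

n(A) = 284.3 / 109.70 = 2.592 mol
n(L) = 73.50 / 34.50 = 2.130 mol
n/ν for A = 2.592/4 = 0.6480
n/ν for L = 2.130/3 = 0.7100
Smallest n/ν is A → limiting reagent.
n(R) = (1/4) × 2.592 = 0.6480 mol
mass = 0.6480 × 163.80 = 106.1 g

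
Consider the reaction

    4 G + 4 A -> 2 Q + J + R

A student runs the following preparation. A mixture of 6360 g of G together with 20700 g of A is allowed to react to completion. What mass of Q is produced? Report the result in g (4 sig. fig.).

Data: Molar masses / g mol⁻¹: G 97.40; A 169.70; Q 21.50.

702.0 g

n(G) = 6360 / 97.40 = 65.30 mol
n(A) = 20700 / 169.70 = 122.0 mol
n/ν for G = 65.30/4 = 16.33
n/ν for A = 122.0/4 = 30.50
Smallest n/ν is G → limiting reagent.
n(Q) = (2/4) × 65.30 = 32.65 mol
mass = 32.65 × 21.50 = 702.0 g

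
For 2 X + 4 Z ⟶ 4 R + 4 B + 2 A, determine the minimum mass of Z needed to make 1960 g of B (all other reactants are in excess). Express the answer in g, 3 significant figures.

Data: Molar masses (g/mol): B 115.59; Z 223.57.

n(B) = 1960 / 115.59 = 16.96 mol
n(Z) = (4/4) × 16.96 = 16.96 mol
mass = 16.96 × 223.57 = 3792 g

3790 g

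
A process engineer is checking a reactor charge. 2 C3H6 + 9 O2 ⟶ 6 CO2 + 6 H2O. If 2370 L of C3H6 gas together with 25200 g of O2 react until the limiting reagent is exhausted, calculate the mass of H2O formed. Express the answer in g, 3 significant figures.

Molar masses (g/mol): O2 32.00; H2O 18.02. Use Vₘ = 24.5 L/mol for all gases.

5230 g

n(C3H6) = 2370 / 24.5 = 96.73 mol
n(O2) = 25200 / 32.00 = 787.5 mol
n/ν for C3H6 = 96.73/2 = 48.37
n/ν for O2 = 787.5/9 = 87.50
Smallest n/ν is C3H6 → limiting reagent.
n(H2O) = (6/2) × 96.73 = 290.2 mol
mass = 290.2 × 18.02 = 5229 g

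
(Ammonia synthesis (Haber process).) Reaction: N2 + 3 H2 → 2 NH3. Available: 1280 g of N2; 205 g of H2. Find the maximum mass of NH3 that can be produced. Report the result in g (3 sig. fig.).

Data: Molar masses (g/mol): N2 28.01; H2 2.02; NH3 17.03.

1150 g

n(N2) = 1280 / 28.01 = 45.70 mol
n(H2) = 205.0 / 2.02 = 101.5 mol
n/ν for N2 = 45.70/1 = 45.70
n/ν for H2 = 101.5/3 = 33.83
Smallest n/ν is H2 → limiting reagent.
n(NH3) = (2/3) × 101.5 = 67.67 mol
mass = 67.67 × 17.03 = 1152 g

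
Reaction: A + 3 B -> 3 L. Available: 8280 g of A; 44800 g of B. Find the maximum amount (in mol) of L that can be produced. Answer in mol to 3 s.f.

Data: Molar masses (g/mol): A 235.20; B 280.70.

n(A) = 8280 / 235.20 = 35.20 mol
n(B) = 44800 / 280.70 = 159.6 mol
n/ν → A: 35.20, B: 53.20; A is limiting.
n(L) = (3/1) × 35.20 = 105.6 mol

106 mol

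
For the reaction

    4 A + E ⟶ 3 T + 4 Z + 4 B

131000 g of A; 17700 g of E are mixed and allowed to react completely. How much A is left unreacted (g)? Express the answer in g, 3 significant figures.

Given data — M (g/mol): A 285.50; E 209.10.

34300 g

n(A) = 131000 / 285.50 = 458.8 mol
n(E) = 17700 / 209.10 = 84.65 mol
n/ν for A = 458.8/4 = 114.7
n/ν for E = 84.65/1 = 84.65
Smallest n/ν is E → limiting reagent.
A consumed = (4/1) × 84.65 = 338.6 mol
A remaining = 458.8 − 338.6 = 120.2 mol
mass = 120.2 × 285.50 = 34320 g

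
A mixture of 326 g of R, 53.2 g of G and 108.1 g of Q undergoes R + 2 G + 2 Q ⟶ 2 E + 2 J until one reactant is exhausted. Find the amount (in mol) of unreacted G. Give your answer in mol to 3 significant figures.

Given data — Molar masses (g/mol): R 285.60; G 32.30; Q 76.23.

0.229 mol

n(R) = 326.0 / 285.60 = 1.141 mol
n(G) = 53.20 / 32.30 = 1.647 mol
n(Q) = 108.1 / 76.23 = 1.418 mol
n/ν for R = 1.141/1 = 1.141
n/ν for G = 1.647/2 = 0.8235
n/ν for Q = 1.418/2 = 0.7090
Smallest n/ν is Q → limiting reagent.
G consumed = (2/2) × 1.418 = 1.418 mol
G remaining = 1.647 − 1.418 = 0.2290 mol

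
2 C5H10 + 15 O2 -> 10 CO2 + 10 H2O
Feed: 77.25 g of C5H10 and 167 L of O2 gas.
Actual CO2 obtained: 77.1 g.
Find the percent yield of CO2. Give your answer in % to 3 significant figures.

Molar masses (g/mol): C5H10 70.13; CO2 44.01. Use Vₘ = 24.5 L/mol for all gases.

38.6 %

n(C5H10) = 77.25 / 70.13 = 1.102 mol
n(O2) = 167.0 / 24.5 = 6.816 mol
n/ν for C5H10 = 1.102/2 = 0.5510
n/ν for O2 = 6.816/15 = 0.4544
Smallest n/ν is O2 → limiting reagent.
theoretical n(CO2) = (10/15) × 6.816 = 4.544 mol → 200.0 g
% yield = 77.1 / 200.0 × 100 = 38.55 %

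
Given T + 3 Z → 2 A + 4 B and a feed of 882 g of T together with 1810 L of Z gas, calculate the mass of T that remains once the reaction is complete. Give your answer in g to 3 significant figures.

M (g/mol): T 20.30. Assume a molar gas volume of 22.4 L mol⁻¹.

335 g

n(T) = 882.0 / 20.30 = 43.45 mol
n(Z) = 1810 / 22.4 = 80.80 mol
n/ν for T = 43.45/1 = 43.45
n/ν for Z = 80.80/3 = 26.93
Smallest n/ν is Z → limiting reagent.
T consumed = (1/3) × 80.80 = 26.93 mol
T remaining = 43.45 − 26.93 = 16.52 mol
mass = 16.52 × 20.30 = 335.4 g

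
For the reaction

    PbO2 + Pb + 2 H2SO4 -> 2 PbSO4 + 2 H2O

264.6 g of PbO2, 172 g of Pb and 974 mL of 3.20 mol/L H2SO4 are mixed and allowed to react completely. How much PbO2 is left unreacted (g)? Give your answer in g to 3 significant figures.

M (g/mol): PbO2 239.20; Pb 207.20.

66.0 g

n(PbO2) = 264.6 / 239.20 = 1.106 mol
n(Pb) = 172.0 / 207.20 = 0.8301 mol
n(H2SO4) = 3.20 × 974.0/1000 = 3.117 mol
n/ν → PbO2: 1.106, Pb: 0.8301, H2SO4: 1.559; Pb is limiting.
PbO2 consumed = (1/1) × 0.8301 = 0.8301 mol
PbO2 remaining = 1.106 − 0.8301 = 0.2759 mol
mass = 0.2759 × 239.20 = 66.00 g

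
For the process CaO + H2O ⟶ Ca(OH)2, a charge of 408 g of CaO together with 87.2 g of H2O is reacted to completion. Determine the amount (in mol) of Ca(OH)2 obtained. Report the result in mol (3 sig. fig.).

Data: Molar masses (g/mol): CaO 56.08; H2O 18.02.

n(CaO) = 408.0 / 56.08 = 7.275 mol
n(H2O) = 87.20 / 18.02 = 4.839 mol
n/ν for CaO = 7.275/1 = 7.275
n/ν for H2O = 4.839/1 = 4.839
Smallest n/ν is H2O → limiting reagent.
n(Ca(OH)2) = (1/1) × 4.839 = 4.839 mol

4.84 mol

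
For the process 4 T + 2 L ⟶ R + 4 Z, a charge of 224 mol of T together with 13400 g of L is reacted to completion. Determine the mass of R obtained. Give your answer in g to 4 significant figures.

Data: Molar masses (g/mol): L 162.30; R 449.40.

18550 g

n(T) = 224.0 mol
n(L) = 13400 / 162.30 = 82.56 mol
n/ν for T = 224.0/4 = 56.00
n/ν for L = 82.56/2 = 41.28
Smallest n/ν is L → limiting reagent.
n(R) = (1/2) × 82.56 = 41.28 mol
mass = 41.28 × 449.40 = 18550 g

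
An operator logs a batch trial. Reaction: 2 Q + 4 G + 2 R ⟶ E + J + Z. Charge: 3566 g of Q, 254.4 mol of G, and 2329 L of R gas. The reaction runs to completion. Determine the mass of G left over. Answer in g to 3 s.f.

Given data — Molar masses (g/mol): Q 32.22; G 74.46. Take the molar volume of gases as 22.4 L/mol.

n(Q) = 3566 / 32.22 = 110.7 mol
n(G) = 254.4 mol
n(R) = 2329 / 22.4 = 104.0 mol
n/ν for Q = 110.7/2 = 55.35
n/ν for G = 254.4/4 = 63.60
n/ν for R = 104.0/2 = 52.00
Smallest n/ν is R → limiting reagent.
G consumed = (4/2) × 104.0 = 208.0 mol
G remaining = 254.4 − 208.0 = 46.40 mol
mass = 46.40 × 74.46 = 3455 g

3460 g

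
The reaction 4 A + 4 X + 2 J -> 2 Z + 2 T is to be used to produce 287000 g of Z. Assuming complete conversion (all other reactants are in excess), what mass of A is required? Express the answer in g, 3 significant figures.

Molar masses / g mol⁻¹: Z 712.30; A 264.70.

213000 g

n(Z) = 287000 / 712.30 = 402.9 mol
n(A) = (4/2) × 402.9 = 805.8 mol
mass = 805.8 × 264.70 = 213300 g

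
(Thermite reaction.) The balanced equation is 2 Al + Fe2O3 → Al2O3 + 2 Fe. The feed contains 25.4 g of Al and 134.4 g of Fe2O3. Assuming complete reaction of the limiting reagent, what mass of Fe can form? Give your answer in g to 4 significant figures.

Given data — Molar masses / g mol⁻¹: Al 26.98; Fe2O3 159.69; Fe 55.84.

52.57 g

n(Al) = 25.40 / 26.98 = 0.9414 mol
n(Fe2O3) = 134.4 / 159.69 = 0.8416 mol
n/ν for Al = 0.9414/2 = 0.4707
n/ν for Fe2O3 = 0.8416/1 = 0.8416
Smallest n/ν is Al → limiting reagent.
n(Fe) = (2/2) × 0.9414 = 0.9414 mol
mass = 0.9414 × 55.84 = 52.57 g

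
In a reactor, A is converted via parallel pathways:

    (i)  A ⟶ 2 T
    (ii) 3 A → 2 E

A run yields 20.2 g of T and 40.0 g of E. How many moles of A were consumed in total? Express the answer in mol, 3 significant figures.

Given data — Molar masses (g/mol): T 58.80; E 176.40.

0.512 mol

n(T) = 20.2 / 58.80 = 0.3435 mol
n(E) = 40.0 / 176.40 = 0.2268 mol
n(A) via (i) = (1/2)×0.3435 = 0.1718 mol
n(A) via (ii) = (3/2)×0.2268 = 0.3402 mol
total n(A) = 0.1718 + 0.3402 = 0.5120 mol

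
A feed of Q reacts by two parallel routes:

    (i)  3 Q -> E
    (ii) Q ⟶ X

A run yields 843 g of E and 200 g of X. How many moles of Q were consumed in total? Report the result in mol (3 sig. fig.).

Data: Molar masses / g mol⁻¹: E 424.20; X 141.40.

n(E) = 843 / 424.20 = 1.987 mol
n(X) = 200 / 141.40 = 1.414 mol
n(Q) via (i) = (3/1)×1.987 = 5.961 mol
n(Q) via (ii) = (1/1)×1.414 = 1.414 mol
total n(Q) = 5.961 + 1.414 = 7.375 mol

7.38 mol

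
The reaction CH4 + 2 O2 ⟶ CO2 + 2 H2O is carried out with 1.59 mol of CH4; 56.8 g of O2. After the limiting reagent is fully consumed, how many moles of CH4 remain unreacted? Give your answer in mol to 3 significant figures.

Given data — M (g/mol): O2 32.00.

0.703 mol

n(CH4) = 1.590 mol
n(O2) = 56.80 / 32.00 = 1.775 mol
n/ν → CH4: 1.590, O2: 0.8875; O2 is limiting.
CH4 consumed = (1/2) × 1.775 = 0.8875 mol
CH4 remaining = 1.590 − 0.8875 = 0.7025 mol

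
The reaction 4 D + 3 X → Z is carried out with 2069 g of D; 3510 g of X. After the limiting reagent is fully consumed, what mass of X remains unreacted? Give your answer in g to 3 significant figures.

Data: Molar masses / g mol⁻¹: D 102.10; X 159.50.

1090 g

n(D) = 2069 / 102.10 = 20.26 mol
n(X) = 3510 / 159.50 = 22.01 mol
n/ν for D = 20.26/4 = 5.065
n/ν for X = 22.01/3 = 7.337
Smallest n/ν is D → limiting reagent.
X consumed = (3/4) × 20.26 = 15.20 mol
X remaining = 22.01 − 15.20 = 6.810 mol
mass = 6.810 × 159.50 = 1086 g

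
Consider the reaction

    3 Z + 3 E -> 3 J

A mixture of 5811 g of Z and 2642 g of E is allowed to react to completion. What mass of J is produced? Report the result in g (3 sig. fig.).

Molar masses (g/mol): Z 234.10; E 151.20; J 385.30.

n(Z) = 5811 / 234.10 = 24.82 mol
n(E) = 2642 / 151.20 = 17.47 mol
n/ν → Z: 8.273, E: 5.823; E is limiting.
n(J) = (3/3) × 17.47 = 17.47 mol
mass = 17.47 × 385.30 = 6731 g

6730 g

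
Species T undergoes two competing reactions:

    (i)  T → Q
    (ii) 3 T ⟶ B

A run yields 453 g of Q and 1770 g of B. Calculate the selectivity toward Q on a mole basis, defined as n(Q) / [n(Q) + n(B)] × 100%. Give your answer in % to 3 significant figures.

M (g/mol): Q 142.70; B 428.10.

n(Q) = 453 / 142.70 = 3.174 mol
n(B) = 1770 / 428.10 = 4.135 mol
selectivity = 3.174/(3.174+4.135) × 100 = 43.43 %

43.4 %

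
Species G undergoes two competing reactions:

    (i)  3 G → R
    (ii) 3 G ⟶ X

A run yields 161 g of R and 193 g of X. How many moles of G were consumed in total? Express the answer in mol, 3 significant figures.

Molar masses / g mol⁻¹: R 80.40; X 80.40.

n(R) = 161 / 80.40 = 2.002 mol
n(X) = 193 / 80.40 = 2.400 mol
n(G) via (i) = (3/1)×2.002 = 6.006 mol
n(G) via (ii) = (3/1)×2.400 = 7.200 mol
total n(G) = 6.006 + 7.200 = 13.21 mol

13.2 mol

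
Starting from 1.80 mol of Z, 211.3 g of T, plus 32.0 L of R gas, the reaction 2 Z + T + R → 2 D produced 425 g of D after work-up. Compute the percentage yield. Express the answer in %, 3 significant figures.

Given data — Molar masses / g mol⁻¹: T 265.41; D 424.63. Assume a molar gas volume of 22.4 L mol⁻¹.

62.9 %

n(Z) = 1.800 mol
n(T) = 211.3 / 265.41 = 0.7961 mol
n(R) = 32.00 / 22.4 = 1.429 mol
n/ν for Z = 1.800/2 = 0.9000
n/ν for T = 0.7961/1 = 0.7961
n/ν for R = 1.429/1 = 1.429
Smallest n/ν is T → limiting reagent.
theoretical n(D) = (2/1) × 0.7961 = 1.592 mol → 676.0 g
% yield = 425 / 676.0 × 100 = 62.87 %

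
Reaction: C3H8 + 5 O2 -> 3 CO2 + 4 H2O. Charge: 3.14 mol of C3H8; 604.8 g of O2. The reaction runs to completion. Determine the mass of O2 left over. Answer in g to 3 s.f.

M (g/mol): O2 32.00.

n(C3H8) = 3.140 mol
n(O2) = 604.8 / 32.00 = 18.90 mol
n/ν for C3H8 = 3.140/1 = 3.140
n/ν for O2 = 18.90/5 = 3.780
Smallest n/ν is C3H8 → limiting reagent.
O2 consumed = (5/1) × 3.140 = 15.70 mol
O2 remaining = 18.90 − 15.70 = 3.200 mol
mass = 3.200 × 32.00 = 102.4 g

102 g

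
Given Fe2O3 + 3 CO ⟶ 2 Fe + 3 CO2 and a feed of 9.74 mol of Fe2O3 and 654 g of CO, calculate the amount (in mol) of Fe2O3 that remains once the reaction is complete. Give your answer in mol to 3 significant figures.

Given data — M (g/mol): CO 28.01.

n(Fe2O3) = 9.740 mol
n(CO) = 654.0 / 28.01 = 23.35 mol
n/ν for Fe2O3 = 9.740/1 = 9.740
n/ν for CO = 23.35/3 = 7.783
Smallest n/ν is CO → limiting reagent.
Fe2O3 consumed = (1/3) × 23.35 = 7.783 mol
Fe2O3 remaining = 9.740 − 7.783 = 1.957 mol

1.96 mol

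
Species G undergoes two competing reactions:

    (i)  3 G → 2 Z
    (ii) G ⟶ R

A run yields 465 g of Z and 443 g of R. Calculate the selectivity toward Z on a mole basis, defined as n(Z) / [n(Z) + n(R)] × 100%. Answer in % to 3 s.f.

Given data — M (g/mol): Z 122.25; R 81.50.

n(Z) = 465 / 122.25 = 3.804 mol
n(R) = 443 / 81.50 = 5.436 mol
selectivity = 3.804/(3.804+5.436) × 100 = 41.17 %

41.2 %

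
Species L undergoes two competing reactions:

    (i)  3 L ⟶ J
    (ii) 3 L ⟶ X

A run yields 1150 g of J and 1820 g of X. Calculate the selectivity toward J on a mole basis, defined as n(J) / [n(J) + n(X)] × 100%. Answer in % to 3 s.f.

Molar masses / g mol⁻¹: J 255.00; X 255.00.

38.7 %

n(J) = 1150 / 255.00 = 4.510 mol
n(X) = 1820 / 255.00 = 7.137 mol
selectivity = 4.510/(4.510+7.137) × 100 = 38.72 %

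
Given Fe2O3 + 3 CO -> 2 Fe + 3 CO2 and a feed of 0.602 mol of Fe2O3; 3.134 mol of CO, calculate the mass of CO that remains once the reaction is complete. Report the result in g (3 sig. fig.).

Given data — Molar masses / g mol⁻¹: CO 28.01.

37.2 g

n(Fe2O3) = 0.6020 mol
n(CO) = 3.134 mol
n/ν → Fe2O3: 0.6020, CO: 1.045; Fe2O3 is limiting.
CO consumed = (3/1) × 0.6020 = 1.806 mol
CO remaining = 3.134 − 1.806 = 1.328 mol
mass = 1.328 × 28.01 = 37.20 g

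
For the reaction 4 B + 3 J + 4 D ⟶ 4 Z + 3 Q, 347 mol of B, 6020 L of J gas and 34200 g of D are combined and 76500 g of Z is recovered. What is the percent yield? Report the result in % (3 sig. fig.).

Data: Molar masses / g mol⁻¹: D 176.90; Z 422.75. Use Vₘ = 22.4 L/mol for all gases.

93.6 %

n(B) = 347.0 mol
n(J) = 6020 / 22.4 = 268.8 mol
n(D) = 34200 / 176.90 = 193.3 mol
n/ν → B: 86.75, J: 89.60, D: 48.33; D is limiting.
theoretical n(Z) = (4/4) × 193.3 = 193.3 mol → 81720 g
% yield = 76500 / 81720 × 100 = 93.61 %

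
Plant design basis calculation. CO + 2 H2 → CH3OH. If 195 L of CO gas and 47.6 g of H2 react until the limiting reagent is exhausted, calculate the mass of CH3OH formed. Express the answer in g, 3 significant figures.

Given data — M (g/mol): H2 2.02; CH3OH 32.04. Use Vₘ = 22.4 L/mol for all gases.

n(CO) = 195.0 / 22.4 = 8.705 mol
n(H2) = 47.60 / 2.02 = 23.56 mol
n/ν for CO = 8.705/1 = 8.705
n/ν for H2 = 23.56/2 = 11.78
Smallest n/ν is CO → limiting reagent.
n(CH3OH) = (1/1) × 8.705 = 8.705 mol
mass = 8.705 × 32.04 = 278.9 g

279 g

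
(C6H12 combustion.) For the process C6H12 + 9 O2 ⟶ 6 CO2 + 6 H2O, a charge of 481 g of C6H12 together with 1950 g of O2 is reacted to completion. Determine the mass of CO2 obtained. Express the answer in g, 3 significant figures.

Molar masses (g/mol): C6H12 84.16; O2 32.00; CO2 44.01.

1510 g

n(C6H12) = 481.0 / 84.16 = 5.715 mol
n(O2) = 1950 / 32.00 = 60.94 mol
n/ν for C6H12 = 5.715/1 = 5.715
n/ν for O2 = 60.94/9 = 6.771
Smallest n/ν is C6H12 → limiting reagent.
n(CO2) = (6/1) × 5.715 = 34.29 mol
mass = 34.29 × 44.01 = 1509 g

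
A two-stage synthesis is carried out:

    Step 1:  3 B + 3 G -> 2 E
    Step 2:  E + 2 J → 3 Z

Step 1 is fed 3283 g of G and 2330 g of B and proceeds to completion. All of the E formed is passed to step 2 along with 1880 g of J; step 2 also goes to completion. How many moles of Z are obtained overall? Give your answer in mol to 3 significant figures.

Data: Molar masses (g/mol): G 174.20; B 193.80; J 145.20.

19.4 mol

Step 1:
n(G) = 3283 / 174.20 = 18.85 mol
n(B) = 2330 / 193.80 = 12.02 mol
n/ν for G = 18.85/3 = 6.283
n/ν for B = 12.02/3 = 4.007
Smallest n/ν is B → limiting reagent.
n(E) produced = (2/3) × 12.02 = 8.013 mol
Step 2:
n(E) available = 8.013 mol
n(J) = 1880 / 145.20 = 12.95 mol
n/ν for E = 8.013/1 = 8.013
n/ν for J = 12.95/2 = 6.475
Smallest n/ν is J → limiting reagent.
n(Z) = (3/2) × 12.95 = 19.43 mol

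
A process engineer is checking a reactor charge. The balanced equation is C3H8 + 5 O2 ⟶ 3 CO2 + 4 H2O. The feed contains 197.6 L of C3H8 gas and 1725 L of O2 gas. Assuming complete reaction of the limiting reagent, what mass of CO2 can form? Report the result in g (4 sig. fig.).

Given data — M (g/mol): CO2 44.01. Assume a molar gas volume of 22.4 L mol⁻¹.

1165 g

n(C3H8) = 197.6 / 22.4 = 8.821 mol
n(O2) = 1725 / 22.4 = 77.01 mol
n/ν for C3H8 = 8.821/1 = 8.821
n/ν for O2 = 77.01/5 = 15.40
Smallest n/ν is C3H8 → limiting reagent.
n(CO2) = (3/1) × 8.821 = 26.46 mol
mass = 26.46 × 44.01 = 1165 g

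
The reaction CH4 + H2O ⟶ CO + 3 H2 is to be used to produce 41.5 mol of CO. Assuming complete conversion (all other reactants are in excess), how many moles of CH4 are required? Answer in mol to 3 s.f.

n(CO) = 41.50 mol
n(CH4) = (1/1) × 41.50 = 41.50 mol

41.5 mol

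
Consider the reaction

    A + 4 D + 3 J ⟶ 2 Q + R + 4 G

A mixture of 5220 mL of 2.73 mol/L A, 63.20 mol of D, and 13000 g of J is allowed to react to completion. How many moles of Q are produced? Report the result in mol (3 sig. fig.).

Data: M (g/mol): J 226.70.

28.5 mol

n(A) = 2.73 × 5220/1000 = 14.25 mol
n(D) = 63.20 mol
n(J) = 13000 / 226.70 = 57.34 mol
n/ν for A = 14.25/1 = 14.25
n/ν for D = 63.20/4 = 15.80
n/ν for J = 57.34/3 = 19.11
Smallest n/ν is A → limiting reagent.
n(Q) = (2/1) × 14.25 = 28.50 mol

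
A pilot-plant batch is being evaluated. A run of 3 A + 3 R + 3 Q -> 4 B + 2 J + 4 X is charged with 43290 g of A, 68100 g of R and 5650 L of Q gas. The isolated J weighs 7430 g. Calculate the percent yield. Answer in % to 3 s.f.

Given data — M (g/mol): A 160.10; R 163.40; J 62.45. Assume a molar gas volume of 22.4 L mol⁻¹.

70.8 %

n(A) = 43290 / 160.10 = 270.4 mol
n(R) = 68100 / 163.40 = 416.8 mol
n(Q) = 5650 / 22.4 = 252.2 mol
n/ν → A: 90.13, R: 138.9, Q: 84.07; Q is limiting.
theoretical n(J) = (2/3) × 252.2 = 168.1 mol → 10500 g
% yield = 7430 / 10500 × 100 = 70.76 %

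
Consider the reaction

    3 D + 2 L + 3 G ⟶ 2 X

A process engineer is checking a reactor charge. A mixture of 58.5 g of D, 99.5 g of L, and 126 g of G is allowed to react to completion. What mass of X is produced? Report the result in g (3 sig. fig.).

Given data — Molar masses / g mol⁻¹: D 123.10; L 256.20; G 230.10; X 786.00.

249 g

n(D) = 58.50 / 123.10 = 0.4752 mol
n(L) = 99.50 / 256.20 = 0.3884 mol
n(G) = 126.0 / 230.10 = 0.5476 mol
n/ν → D: 0.1584, L: 0.1942, G: 0.1825; D is limiting.
n(X) = (2/3) × 0.4752 = 0.3168 mol
mass = 0.3168 × 786.00 = 249.0 g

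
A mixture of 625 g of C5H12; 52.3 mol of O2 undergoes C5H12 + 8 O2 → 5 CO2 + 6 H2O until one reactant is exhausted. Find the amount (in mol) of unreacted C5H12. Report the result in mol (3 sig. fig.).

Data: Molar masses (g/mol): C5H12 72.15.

2.13 mol

n(C5H12) = 625.0 / 72.15 = 8.663 mol
n(O2) = 52.30 mol
n/ν for C5H12 = 8.663/1 = 8.663
n/ν for O2 = 52.30/8 = 6.538
Smallest n/ν is O2 → limiting reagent.
C5H12 consumed = (1/8) × 52.30 = 6.538 mol
C5H12 remaining = 8.663 − 6.538 = 2.125 mol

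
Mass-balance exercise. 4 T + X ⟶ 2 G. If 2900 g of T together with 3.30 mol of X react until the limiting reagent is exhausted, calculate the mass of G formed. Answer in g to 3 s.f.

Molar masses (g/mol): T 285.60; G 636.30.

3230 g

n(T) = 2900 / 285.60 = 10.15 mol
n(X) = 3.300 mol
n/ν for T = 10.15/4 = 2.538
n/ν for X = 3.300/1 = 3.300
Smallest n/ν is T → limiting reagent.
n(G) = (2/4) × 10.15 = 5.075 mol
mass = 5.075 × 636.30 = 3229 g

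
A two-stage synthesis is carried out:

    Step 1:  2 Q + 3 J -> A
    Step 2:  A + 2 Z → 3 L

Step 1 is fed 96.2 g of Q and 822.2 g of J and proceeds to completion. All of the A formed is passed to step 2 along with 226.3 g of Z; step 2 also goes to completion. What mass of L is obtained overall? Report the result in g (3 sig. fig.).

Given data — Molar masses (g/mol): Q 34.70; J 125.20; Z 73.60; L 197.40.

Step 1:
n(Q) = 96.20 / 34.70 = 2.772 mol
n(J) = 822.2 / 125.20 = 6.567 mol
n/ν for Q = 2.772/2 = 1.386
n/ν for J = 6.567/3 = 2.189
Smallest n/ν is Q → limiting reagent.
n(A) produced = (1/2) × 2.772 = 1.386 mol
Step 2:
n(A) available = 1.386 mol
n(Z) = 226.3 / 73.60 = 3.075 mol
n/ν for A = 1.386/1 = 1.386
n/ν for Z = 3.075/2 = 1.538
Smallest n/ν is A → limiting reagent.
n(L) = (3/1) × 1.386 = 4.158 mol
mass = 4.158 × 197.40 = 820.8 g

821 g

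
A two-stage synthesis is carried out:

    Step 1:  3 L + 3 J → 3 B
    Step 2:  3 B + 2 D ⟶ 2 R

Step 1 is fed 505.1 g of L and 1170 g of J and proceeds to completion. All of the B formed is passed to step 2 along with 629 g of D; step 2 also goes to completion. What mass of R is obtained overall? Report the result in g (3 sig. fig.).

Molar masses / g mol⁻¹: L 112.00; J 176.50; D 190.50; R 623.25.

Step 1:
n(L) = 505.1 / 112.00 = 4.510 mol
n(J) = 1170 / 176.50 = 6.629 mol
n/ν for L = 4.510/3 = 1.503
n/ν for J = 6.629/3 = 2.210
Smallest n/ν is L → limiting reagent.
n(B) produced = (3/3) × 4.510 = 4.510 mol
Step 2:
n(B) available = 4.510 mol
n(D) = 629.0 / 190.50 = 3.302 mol
n/ν for B = 4.510/3 = 1.503
n/ν for D = 3.302/2 = 1.651
Smallest n/ν is B → limiting reagent.
n(R) = (2/3) × 4.510 = 3.007 mol
mass = 3.007 × 623.25 = 1874 g

1870 g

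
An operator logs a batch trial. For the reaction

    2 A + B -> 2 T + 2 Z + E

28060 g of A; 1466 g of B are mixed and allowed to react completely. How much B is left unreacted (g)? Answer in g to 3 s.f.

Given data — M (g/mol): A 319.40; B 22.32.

n(A) = 28060 / 319.40 = 87.85 mol
n(B) = 1466 / 22.32 = 65.68 mol
n/ν for A = 87.85/2 = 43.93
n/ν for B = 65.68/1 = 65.68
Smallest n/ν is A → limiting reagent.
B consumed = (1/2) × 87.85 = 43.93 mol
B remaining = 65.68 − 43.93 = 21.75 mol
mass = 21.75 × 22.32 = 485.5 g

486 g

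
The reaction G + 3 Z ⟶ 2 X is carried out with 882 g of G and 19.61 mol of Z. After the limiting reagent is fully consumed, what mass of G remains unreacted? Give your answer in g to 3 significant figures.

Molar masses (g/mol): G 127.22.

n(G) = 882.0 / 127.22 = 6.933 mol
n(Z) = 19.61 mol
n/ν for G = 6.933/1 = 6.933
n/ν for Z = 19.61/3 = 6.537
Smallest n/ν is Z → limiting reagent.
G consumed = (1/3) × 19.61 = 6.537 mol
G remaining = 6.933 − 6.537 = 0.3960 mol
mass = 0.3960 × 127.22 = 50.38 g

50.4 g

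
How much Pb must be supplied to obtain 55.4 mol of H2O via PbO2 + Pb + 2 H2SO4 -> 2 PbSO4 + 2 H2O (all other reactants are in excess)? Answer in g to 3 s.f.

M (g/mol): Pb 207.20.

n(H2O) = 55.40 mol
n(Pb) = (1/2) × 55.40 = 27.70 mol
mass = 27.70 × 207.20 = 5739 g

5740 g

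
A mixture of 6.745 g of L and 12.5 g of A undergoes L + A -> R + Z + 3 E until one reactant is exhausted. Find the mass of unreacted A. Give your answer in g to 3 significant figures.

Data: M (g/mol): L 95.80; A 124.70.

3.72 g

n(L) = 6.745 / 95.80 = 0.07041 mol
n(A) = 12.50 / 124.70 = 0.1002 mol
n/ν for L = 0.07041/1 = 0.07041
n/ν for A = 0.1002/1 = 0.1002
Smallest n/ν is L → limiting reagent.
A consumed = (1/1) × 0.07041 = 0.07041 mol
A remaining = 0.1002 − 0.07041 = 0.02979 mol
mass = 0.02979 × 124.70 = 3.715 g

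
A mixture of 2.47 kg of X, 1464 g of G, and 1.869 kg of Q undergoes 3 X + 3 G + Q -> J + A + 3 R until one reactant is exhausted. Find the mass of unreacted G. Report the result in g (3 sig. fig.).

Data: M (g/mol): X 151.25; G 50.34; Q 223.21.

n(X) = 2.470×1000 / 151.25 = 16.33 mol
n(G) = 1464 / 50.34 = 29.08 mol
n(Q) = 1.869×1000 / 223.21 = 8.373 mol
n/ν for X = 16.33/3 = 5.443
n/ν for G = 29.08/3 = 9.693
n/ν for Q = 8.373/1 = 8.373
Smallest n/ν is X → limiting reagent.
G consumed = (3/3) × 16.33 = 16.33 mol
G remaining = 29.08 − 16.33 = 12.75 mol
mass = 12.75 × 50.34 = 641.8 g

642 g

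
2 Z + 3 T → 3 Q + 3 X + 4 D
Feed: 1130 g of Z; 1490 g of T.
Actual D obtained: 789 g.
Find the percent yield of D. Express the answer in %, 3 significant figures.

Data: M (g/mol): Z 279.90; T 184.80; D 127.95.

76.4 %

n(Z) = 1130 / 279.90 = 4.037 mol
n(T) = 1490 / 184.80 = 8.063 mol
n/ν for Z = 4.037/2 = 2.019
n/ν for T = 8.063/3 = 2.688
Smallest n/ν is Z → limiting reagent.
theoretical n(D) = (4/2) × 4.037 = 8.074 mol → 1033 g
% yield = 789 / 1033 × 100 = 76.38 %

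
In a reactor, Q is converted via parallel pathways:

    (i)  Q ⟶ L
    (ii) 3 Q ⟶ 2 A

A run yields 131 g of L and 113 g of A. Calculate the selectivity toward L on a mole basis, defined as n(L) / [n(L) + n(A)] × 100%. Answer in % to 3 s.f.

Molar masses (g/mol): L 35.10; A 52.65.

63.5 %

n(L) = 131 / 35.10 = 3.732 mol
n(A) = 113 / 52.65 = 2.146 mol
selectivity = 3.732/(3.732+2.146) × 100 = 63.49 %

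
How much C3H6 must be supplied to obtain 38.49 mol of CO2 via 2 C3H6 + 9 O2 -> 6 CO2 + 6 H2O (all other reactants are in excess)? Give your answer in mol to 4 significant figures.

n(CO2) = 38.49 mol
n(C3H6) = (2/6) × 38.49 = 12.83 mol

12.83 mol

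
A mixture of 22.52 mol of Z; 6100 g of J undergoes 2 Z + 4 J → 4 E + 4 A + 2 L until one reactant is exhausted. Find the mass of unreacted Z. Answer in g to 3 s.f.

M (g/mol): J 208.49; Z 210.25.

1660 g

n(Z) = 22.52 mol
n(J) = 6100 / 208.49 = 29.26 mol
n/ν → Z: 11.26, J: 7.315; J is limiting.
Z consumed = (2/4) × 29.26 = 14.63 mol
Z remaining = 22.52 − 14.63 = 7.890 mol
mass = 7.890 × 210.25 = 1659 g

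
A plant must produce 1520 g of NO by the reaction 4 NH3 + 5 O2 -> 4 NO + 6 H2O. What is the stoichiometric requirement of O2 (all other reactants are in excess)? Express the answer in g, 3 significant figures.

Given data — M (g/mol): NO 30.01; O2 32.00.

n(NO) = 1520 / 30.01 = 50.65 mol
n(O2) = (5/4) × 50.65 = 63.31 mol
mass = 63.31 × 32.00 = 2026 g

2030 g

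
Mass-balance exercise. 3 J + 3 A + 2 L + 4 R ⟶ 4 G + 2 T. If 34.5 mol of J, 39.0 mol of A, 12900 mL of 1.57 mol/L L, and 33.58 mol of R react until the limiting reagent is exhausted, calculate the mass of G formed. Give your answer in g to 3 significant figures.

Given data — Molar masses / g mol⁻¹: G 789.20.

n(J) = 34.50 mol
n(A) = 39.00 mol
n(L) = 1.57 × 12900/1000 = 20.25 mol
n(R) = 33.58 mol
n/ν → J: 11.50, A: 13.00, L: 10.13, R: 8.395; R is limiting.
n(G) = (4/4) × 33.58 = 33.58 mol
mass = 33.58 × 789.20 = 26500 g

26500 g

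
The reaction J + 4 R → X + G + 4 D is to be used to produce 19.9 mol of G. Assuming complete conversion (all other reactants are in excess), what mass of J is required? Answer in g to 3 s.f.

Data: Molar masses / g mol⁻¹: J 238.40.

4740 g

n(G) = 19.90 mol
n(J) = (1/1) × 19.90 = 19.90 mol
mass = 19.90 × 238.40 = 4744 g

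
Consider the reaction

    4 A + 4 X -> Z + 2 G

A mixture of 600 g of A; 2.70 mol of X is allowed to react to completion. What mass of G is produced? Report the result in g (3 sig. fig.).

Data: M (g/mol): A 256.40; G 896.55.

n(A) = 600.0 / 256.40 = 2.340 mol
n(X) = 2.700 mol
n/ν → A: 0.5850, X: 0.6750; A is limiting.
n(G) = (2/4) × 2.340 = 1.170 mol
mass = 1.170 × 896.55 = 1049 g

1050 g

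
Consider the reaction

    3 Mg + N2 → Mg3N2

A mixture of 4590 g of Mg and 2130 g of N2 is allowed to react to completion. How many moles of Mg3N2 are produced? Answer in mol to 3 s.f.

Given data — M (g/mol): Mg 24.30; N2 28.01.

63.0 mol

n(Mg) = 4590 / 24.30 = 188.9 mol
n(N2) = 2130 / 28.01 = 76.04 mol
n/ν → Mg: 62.97, N2: 76.04; Mg is limiting.
n(Mg3N2) = (1/3) × 188.9 = 62.97 mol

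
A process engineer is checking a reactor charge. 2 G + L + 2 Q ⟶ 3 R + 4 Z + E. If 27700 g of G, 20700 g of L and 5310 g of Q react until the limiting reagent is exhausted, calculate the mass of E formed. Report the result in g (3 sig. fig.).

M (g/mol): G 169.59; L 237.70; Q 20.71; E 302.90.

24700 g

n(G) = 27700 / 169.59 = 163.3 mol
n(L) = 20700 / 237.70 = 87.08 mol
n(Q) = 5310 / 20.71 = 256.4 mol
n/ν for G = 163.3/2 = 81.65
n/ν for L = 87.08/1 = 87.08
n/ν for Q = 256.4/2 = 128.2
Smallest n/ν is G → limiting reagent.
n(E) = (1/2) × 163.3 = 81.65 mol
mass = 81.65 × 302.90 = 24730 g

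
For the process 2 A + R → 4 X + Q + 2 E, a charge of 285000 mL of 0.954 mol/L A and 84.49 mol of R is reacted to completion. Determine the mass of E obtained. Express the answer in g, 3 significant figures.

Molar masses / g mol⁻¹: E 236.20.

39900 g

n(A) = 0.954 × 285000/1000 = 271.9 mol
n(R) = 84.49 mol
n/ν → A: 136.0, R: 84.49; R is limiting.
n(E) = (2/1) × 84.49 = 169.0 mol
mass = 169.0 × 236.20 = 39920 g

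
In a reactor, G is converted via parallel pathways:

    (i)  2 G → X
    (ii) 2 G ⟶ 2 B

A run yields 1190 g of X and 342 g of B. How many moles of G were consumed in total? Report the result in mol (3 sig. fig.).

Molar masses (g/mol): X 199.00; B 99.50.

n(X) = 1190 / 199.00 = 5.980 mol
n(B) = 342 / 99.50 = 3.437 mol
n(G) via (i) = (2/1)×5.980 = 11.96 mol
n(G) via (ii) = (2/2)×3.437 = 3.437 mol
total n(G) = 11.96 + 3.437 = 15.40 mol

15.4 mol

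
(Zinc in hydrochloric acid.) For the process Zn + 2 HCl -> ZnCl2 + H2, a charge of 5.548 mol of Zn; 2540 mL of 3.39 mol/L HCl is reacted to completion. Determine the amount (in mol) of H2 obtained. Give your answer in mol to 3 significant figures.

4.31 mol

n(Zn) = 5.548 mol
n(HCl) = 3.39 × 2540/1000 = 8.611 mol
n/ν for Zn = 5.548/1 = 5.548
n/ν for HCl = 8.611/2 = 4.306
Smallest n/ν is HCl → limiting reagent.
n(H2) = (1/2) × 8.611 = 4.306 mol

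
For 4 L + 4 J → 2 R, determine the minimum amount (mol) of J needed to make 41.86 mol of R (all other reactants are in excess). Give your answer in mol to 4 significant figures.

n(R) = 41.86 mol
n(J) = (4/2) × 41.86 = 83.72 mol

83.72 mol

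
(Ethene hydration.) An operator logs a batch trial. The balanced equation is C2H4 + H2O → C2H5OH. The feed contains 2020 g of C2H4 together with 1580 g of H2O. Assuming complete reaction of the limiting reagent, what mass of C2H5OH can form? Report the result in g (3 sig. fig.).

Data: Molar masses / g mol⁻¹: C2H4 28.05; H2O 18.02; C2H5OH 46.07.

n(C2H4) = 2020 / 28.05 = 72.01 mol
n(H2O) = 1580 / 18.02 = 87.68 mol
n/ν for C2H4 = 72.01/1 = 72.01
n/ν for H2O = 87.68/1 = 87.68
Smallest n/ν is C2H4 → limiting reagent.
n(C2H5OH) = (1/1) × 72.01 = 72.01 mol
mass = 72.01 × 46.07 = 3318 g

3320 g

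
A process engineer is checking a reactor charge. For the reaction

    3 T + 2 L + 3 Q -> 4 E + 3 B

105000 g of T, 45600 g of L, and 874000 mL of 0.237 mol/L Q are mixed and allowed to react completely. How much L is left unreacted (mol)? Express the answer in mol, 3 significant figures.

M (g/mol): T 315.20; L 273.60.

n(T) = 105000 / 315.20 = 333.1 mol
n(L) = 45600 / 273.60 = 166.7 mol
n(Q) = 0.237 × 874000/1000 = 207.1 mol
n/ν for T = 333.1/3 = 111.0
n/ν for L = 166.7/2 = 83.35
n/ν for Q = 207.1/3 = 69.03
Smallest n/ν is Q → limiting reagent.
L consumed = (2/3) × 207.1 = 138.1 mol
L remaining = 166.7 − 138.1 = 28.60 mol

28.6 mol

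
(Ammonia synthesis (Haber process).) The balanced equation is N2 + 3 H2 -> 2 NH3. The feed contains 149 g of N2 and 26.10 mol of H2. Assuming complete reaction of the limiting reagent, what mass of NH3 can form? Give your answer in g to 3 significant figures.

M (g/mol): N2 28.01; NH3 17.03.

181 g

n(N2) = 149.0 / 28.01 = 5.320 mol
n(H2) = 26.10 mol
n/ν for N2 = 5.320/1 = 5.320
n/ν for H2 = 26.10/3 = 8.700
Smallest n/ν is N2 → limiting reagent.
n(NH3) = (2/1) × 5.320 = 10.64 mol
mass = 10.64 × 17.03 = 181.2 g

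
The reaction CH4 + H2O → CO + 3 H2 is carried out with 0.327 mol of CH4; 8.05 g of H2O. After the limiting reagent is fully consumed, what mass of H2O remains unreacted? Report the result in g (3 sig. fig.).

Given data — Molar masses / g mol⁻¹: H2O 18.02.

2.16 g

n(CH4) = 0.3270 mol
n(H2O) = 8.050 / 18.02 = 0.4467 mol
n/ν → CH4: 0.3270, H2O: 0.4467; CH4 is limiting.
H2O consumed = (1/1) × 0.3270 = 0.3270 mol
H2O remaining = 0.4467 − 0.3270 = 0.1197 mol
mass = 0.1197 × 18.02 = 2.157 g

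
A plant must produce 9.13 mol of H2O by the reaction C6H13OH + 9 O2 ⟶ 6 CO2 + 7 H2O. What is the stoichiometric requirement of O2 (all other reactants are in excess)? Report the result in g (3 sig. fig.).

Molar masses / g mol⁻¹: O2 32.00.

n(H2O) = 9.130 mol
n(O2) = (9/7) × 9.130 = 11.74 mol
mass = 11.74 × 32.00 = 375.7 g

376 g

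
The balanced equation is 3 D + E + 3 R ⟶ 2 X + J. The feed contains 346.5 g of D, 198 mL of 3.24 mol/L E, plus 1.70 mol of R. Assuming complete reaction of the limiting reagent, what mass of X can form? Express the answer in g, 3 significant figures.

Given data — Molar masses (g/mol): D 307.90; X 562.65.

n(D) = 346.5 / 307.90 = 1.125 mol
n(E) = 3.24 × 198.0/1000 = 0.6415 mol
n(R) = 1.700 mol
n/ν → D: 0.3750, E: 0.6415, R: 0.5667; D is limiting.
n(X) = (2/3) × 1.125 = 0.7500 mol
mass = 0.7500 × 562.65 = 422.0 g

422 g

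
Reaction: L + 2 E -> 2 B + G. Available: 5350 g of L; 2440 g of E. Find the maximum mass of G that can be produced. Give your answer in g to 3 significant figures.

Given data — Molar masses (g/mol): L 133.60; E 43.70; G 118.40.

3310 g

n(L) = 5350 / 133.60 = 40.04 mol
n(E) = 2440 / 43.70 = 55.84 mol
n/ν for L = 40.04/1 = 40.04
n/ν for E = 55.84/2 = 27.92
Smallest n/ν is E → limiting reagent.
n(G) = (1/2) × 55.84 = 27.92 mol
mass = 27.92 × 118.40 = 3306 g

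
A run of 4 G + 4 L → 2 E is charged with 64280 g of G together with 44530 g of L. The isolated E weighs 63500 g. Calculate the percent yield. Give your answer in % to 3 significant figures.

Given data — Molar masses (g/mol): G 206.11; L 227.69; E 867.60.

74.8 %

n(G) = 64280 / 206.11 = 311.9 mol
n(L) = 44530 / 227.69 = 195.6 mol
n/ν → G: 77.98, L: 48.90; L is limiting.
theoretical n(E) = (2/4) × 195.6 = 97.80 mol → 84850 g
% yield = 63500 / 84850 × 100 = 74.84 %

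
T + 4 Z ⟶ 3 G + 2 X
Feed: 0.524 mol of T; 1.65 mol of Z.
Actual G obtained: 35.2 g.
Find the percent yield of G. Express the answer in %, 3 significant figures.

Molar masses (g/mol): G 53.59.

n(T) = 0.5240 mol
n(Z) = 1.650 mol
n/ν for T = 0.5240/1 = 0.5240
n/ν for Z = 1.650/4 = 0.4125
Smallest n/ν is Z → limiting reagent.
theoretical n(G) = (3/4) × 1.650 = 1.238 mol → 66.34 g
% yield = 35.2 / 66.34 × 100 = 53.06 %

53.1 %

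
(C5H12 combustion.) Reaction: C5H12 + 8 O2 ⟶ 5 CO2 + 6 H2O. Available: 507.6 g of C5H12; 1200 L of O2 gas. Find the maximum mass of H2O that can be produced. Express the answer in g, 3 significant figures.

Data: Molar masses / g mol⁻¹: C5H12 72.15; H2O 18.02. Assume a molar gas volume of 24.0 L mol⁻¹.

n(C5H12) = 507.6 / 72.15 = 7.035 mol
n(O2) = 1200 / 24.0 = 50.00 mol
n/ν for C5H12 = 7.035/1 = 7.035
n/ν for O2 = 50.00/8 = 6.250
Smallest n/ν is O2 → limiting reagent.
n(H2O) = (6/8) × 50.00 = 37.50 mol
mass = 37.50 × 18.02 = 675.8 g

676 g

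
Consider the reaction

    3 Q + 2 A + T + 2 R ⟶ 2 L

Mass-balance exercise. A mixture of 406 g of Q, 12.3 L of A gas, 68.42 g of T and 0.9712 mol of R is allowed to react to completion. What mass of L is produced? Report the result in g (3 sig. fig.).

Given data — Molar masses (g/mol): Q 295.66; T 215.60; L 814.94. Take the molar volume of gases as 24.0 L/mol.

n(Q) = 406.0 / 295.66 = 1.373 mol
n(A) = 12.30 / 24.0 = 0.5125 mol
n(T) = 68.42 / 215.60 = 0.3173 mol
n(R) = 0.9712 mol
n/ν for Q = 1.373/3 = 0.4577
n/ν for A = 0.5125/2 = 0.2563
n/ν for T = 0.3173/1 = 0.3173
n/ν for R = 0.9712/2 = 0.4856
Smallest n/ν is A → limiting reagent.
n(L) = (2/2) × 0.5125 = 0.5125 mol
mass = 0.5125 × 814.94 = 417.7 g

418 g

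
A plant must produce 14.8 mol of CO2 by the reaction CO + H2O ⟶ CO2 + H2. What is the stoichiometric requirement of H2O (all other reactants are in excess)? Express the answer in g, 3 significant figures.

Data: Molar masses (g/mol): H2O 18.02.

267 g

n(CO2) = 14.80 mol
n(H2O) = (1/1) × 14.80 = 14.80 mol
mass = 14.80 × 18.02 = 266.7 g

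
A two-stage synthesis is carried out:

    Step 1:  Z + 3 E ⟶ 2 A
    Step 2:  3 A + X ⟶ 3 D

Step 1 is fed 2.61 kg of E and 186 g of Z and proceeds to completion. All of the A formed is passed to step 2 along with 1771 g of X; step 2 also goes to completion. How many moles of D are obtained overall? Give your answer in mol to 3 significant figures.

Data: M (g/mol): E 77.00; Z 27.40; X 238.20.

Step 1:
n(E) = 2.610×1000 / 77.00 = 33.90 mol
n(Z) = 186.0 / 27.40 = 6.788 mol
n/ν for E = 33.90/3 = 11.30
n/ν for Z = 6.788/1 = 6.788
Smallest n/ν is Z → limiting reagent.
n(A) produced = (2/1) × 6.788 = 13.58 mol
Step 2:
n(A) available = 13.58 mol
n(X) = 1771 / 238.20 = 7.435 mol
n/ν for A = 13.58/3 = 4.527
n/ν for X = 7.435/1 = 7.435
Smallest n/ν is A → limiting reagent.
n(D) = (3/3) × 13.58 = 13.58 mol

13.6 mol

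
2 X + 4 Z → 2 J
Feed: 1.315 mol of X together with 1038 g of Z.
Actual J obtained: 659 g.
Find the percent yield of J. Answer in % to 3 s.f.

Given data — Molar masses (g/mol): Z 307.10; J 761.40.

65.8 %

n(X) = 1.315 mol
n(Z) = 1038 / 307.10 = 3.380 mol
n/ν for X = 1.315/2 = 0.6575
n/ν for Z = 3.380/4 = 0.8450
Smallest n/ν is X → limiting reagent.
theoretical n(J) = (2/2) × 1.315 = 1.315 mol → 1001 g
% yield = 659 / 1001 × 100 = 65.83 %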